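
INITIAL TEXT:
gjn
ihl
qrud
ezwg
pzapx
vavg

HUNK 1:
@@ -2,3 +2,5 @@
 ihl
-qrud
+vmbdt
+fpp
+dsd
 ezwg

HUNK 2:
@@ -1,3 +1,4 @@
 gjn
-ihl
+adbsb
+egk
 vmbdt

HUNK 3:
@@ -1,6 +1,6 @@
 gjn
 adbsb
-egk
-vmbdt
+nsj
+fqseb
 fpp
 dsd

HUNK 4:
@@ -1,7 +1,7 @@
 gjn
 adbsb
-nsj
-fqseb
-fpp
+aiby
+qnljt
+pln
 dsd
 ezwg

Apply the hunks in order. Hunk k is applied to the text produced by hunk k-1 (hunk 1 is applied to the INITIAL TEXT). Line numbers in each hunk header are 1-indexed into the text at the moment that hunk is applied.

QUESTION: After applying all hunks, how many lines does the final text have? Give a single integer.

Answer: 9

Derivation:
Hunk 1: at line 2 remove [qrud] add [vmbdt,fpp,dsd] -> 8 lines: gjn ihl vmbdt fpp dsd ezwg pzapx vavg
Hunk 2: at line 1 remove [ihl] add [adbsb,egk] -> 9 lines: gjn adbsb egk vmbdt fpp dsd ezwg pzapx vavg
Hunk 3: at line 1 remove [egk,vmbdt] add [nsj,fqseb] -> 9 lines: gjn adbsb nsj fqseb fpp dsd ezwg pzapx vavg
Hunk 4: at line 1 remove [nsj,fqseb,fpp] add [aiby,qnljt,pln] -> 9 lines: gjn adbsb aiby qnljt pln dsd ezwg pzapx vavg
Final line count: 9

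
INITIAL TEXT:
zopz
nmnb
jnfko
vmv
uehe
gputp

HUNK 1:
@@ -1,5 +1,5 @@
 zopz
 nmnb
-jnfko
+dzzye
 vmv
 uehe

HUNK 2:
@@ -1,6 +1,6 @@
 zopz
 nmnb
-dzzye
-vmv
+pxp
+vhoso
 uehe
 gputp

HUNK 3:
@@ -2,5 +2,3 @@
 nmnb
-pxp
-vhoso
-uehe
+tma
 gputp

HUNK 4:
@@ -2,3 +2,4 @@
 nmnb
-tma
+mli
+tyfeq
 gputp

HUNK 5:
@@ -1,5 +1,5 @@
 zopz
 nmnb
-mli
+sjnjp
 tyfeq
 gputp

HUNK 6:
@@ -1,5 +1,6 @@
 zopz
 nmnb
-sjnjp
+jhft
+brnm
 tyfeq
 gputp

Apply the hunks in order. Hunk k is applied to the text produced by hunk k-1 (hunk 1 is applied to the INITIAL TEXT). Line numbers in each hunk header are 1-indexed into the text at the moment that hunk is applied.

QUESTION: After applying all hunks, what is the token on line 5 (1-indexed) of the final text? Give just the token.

Hunk 1: at line 1 remove [jnfko] add [dzzye] -> 6 lines: zopz nmnb dzzye vmv uehe gputp
Hunk 2: at line 1 remove [dzzye,vmv] add [pxp,vhoso] -> 6 lines: zopz nmnb pxp vhoso uehe gputp
Hunk 3: at line 2 remove [pxp,vhoso,uehe] add [tma] -> 4 lines: zopz nmnb tma gputp
Hunk 4: at line 2 remove [tma] add [mli,tyfeq] -> 5 lines: zopz nmnb mli tyfeq gputp
Hunk 5: at line 1 remove [mli] add [sjnjp] -> 5 lines: zopz nmnb sjnjp tyfeq gputp
Hunk 6: at line 1 remove [sjnjp] add [jhft,brnm] -> 6 lines: zopz nmnb jhft brnm tyfeq gputp
Final line 5: tyfeq

Answer: tyfeq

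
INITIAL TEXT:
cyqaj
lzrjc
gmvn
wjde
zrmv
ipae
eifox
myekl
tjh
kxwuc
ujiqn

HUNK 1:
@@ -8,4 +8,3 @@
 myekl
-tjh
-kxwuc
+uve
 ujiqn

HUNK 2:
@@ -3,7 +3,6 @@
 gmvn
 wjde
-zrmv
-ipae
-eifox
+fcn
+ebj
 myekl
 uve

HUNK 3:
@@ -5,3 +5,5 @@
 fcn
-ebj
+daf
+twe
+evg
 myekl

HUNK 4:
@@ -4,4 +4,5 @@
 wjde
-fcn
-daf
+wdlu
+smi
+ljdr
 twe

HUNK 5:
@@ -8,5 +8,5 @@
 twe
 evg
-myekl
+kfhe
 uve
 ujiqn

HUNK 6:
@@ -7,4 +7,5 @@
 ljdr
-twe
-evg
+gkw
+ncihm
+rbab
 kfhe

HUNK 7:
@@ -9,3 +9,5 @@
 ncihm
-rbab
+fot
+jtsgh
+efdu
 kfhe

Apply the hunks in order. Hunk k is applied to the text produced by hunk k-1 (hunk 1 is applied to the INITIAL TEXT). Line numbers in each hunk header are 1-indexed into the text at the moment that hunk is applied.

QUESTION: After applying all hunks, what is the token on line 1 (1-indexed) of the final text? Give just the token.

Hunk 1: at line 8 remove [tjh,kxwuc] add [uve] -> 10 lines: cyqaj lzrjc gmvn wjde zrmv ipae eifox myekl uve ujiqn
Hunk 2: at line 3 remove [zrmv,ipae,eifox] add [fcn,ebj] -> 9 lines: cyqaj lzrjc gmvn wjde fcn ebj myekl uve ujiqn
Hunk 3: at line 5 remove [ebj] add [daf,twe,evg] -> 11 lines: cyqaj lzrjc gmvn wjde fcn daf twe evg myekl uve ujiqn
Hunk 4: at line 4 remove [fcn,daf] add [wdlu,smi,ljdr] -> 12 lines: cyqaj lzrjc gmvn wjde wdlu smi ljdr twe evg myekl uve ujiqn
Hunk 5: at line 8 remove [myekl] add [kfhe] -> 12 lines: cyqaj lzrjc gmvn wjde wdlu smi ljdr twe evg kfhe uve ujiqn
Hunk 6: at line 7 remove [twe,evg] add [gkw,ncihm,rbab] -> 13 lines: cyqaj lzrjc gmvn wjde wdlu smi ljdr gkw ncihm rbab kfhe uve ujiqn
Hunk 7: at line 9 remove [rbab] add [fot,jtsgh,efdu] -> 15 lines: cyqaj lzrjc gmvn wjde wdlu smi ljdr gkw ncihm fot jtsgh efdu kfhe uve ujiqn
Final line 1: cyqaj

Answer: cyqaj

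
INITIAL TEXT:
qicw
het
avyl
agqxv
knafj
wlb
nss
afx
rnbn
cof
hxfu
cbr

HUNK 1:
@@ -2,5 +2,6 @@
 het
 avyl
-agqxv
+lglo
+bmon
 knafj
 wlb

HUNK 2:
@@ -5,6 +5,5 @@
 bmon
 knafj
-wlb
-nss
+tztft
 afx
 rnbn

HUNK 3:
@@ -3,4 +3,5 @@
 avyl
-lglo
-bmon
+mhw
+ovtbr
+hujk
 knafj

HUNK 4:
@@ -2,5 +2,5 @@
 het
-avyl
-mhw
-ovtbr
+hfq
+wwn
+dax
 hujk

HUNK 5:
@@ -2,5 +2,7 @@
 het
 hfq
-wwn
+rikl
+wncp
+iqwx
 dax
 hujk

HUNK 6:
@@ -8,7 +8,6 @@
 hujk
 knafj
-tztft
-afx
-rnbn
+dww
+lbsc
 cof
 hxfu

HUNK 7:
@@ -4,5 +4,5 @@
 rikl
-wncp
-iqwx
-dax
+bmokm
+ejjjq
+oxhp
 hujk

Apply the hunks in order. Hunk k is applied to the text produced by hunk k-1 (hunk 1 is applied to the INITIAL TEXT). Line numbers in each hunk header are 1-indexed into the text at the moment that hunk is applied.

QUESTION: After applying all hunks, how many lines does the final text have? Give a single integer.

Hunk 1: at line 2 remove [agqxv] add [lglo,bmon] -> 13 lines: qicw het avyl lglo bmon knafj wlb nss afx rnbn cof hxfu cbr
Hunk 2: at line 5 remove [wlb,nss] add [tztft] -> 12 lines: qicw het avyl lglo bmon knafj tztft afx rnbn cof hxfu cbr
Hunk 3: at line 3 remove [lglo,bmon] add [mhw,ovtbr,hujk] -> 13 lines: qicw het avyl mhw ovtbr hujk knafj tztft afx rnbn cof hxfu cbr
Hunk 4: at line 2 remove [avyl,mhw,ovtbr] add [hfq,wwn,dax] -> 13 lines: qicw het hfq wwn dax hujk knafj tztft afx rnbn cof hxfu cbr
Hunk 5: at line 2 remove [wwn] add [rikl,wncp,iqwx] -> 15 lines: qicw het hfq rikl wncp iqwx dax hujk knafj tztft afx rnbn cof hxfu cbr
Hunk 6: at line 8 remove [tztft,afx,rnbn] add [dww,lbsc] -> 14 lines: qicw het hfq rikl wncp iqwx dax hujk knafj dww lbsc cof hxfu cbr
Hunk 7: at line 4 remove [wncp,iqwx,dax] add [bmokm,ejjjq,oxhp] -> 14 lines: qicw het hfq rikl bmokm ejjjq oxhp hujk knafj dww lbsc cof hxfu cbr
Final line count: 14

Answer: 14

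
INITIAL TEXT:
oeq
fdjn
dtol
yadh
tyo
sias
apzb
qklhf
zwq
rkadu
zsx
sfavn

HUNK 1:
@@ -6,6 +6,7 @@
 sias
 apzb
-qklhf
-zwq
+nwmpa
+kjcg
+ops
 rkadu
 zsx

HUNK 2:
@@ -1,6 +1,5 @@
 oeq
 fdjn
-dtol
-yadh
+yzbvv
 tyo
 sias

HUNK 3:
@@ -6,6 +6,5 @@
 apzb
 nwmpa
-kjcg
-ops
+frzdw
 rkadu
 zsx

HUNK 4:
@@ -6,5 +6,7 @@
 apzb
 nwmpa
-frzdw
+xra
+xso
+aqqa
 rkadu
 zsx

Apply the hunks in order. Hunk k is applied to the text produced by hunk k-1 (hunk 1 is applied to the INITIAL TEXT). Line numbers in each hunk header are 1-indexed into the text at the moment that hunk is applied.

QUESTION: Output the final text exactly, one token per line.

Answer: oeq
fdjn
yzbvv
tyo
sias
apzb
nwmpa
xra
xso
aqqa
rkadu
zsx
sfavn

Derivation:
Hunk 1: at line 6 remove [qklhf,zwq] add [nwmpa,kjcg,ops] -> 13 lines: oeq fdjn dtol yadh tyo sias apzb nwmpa kjcg ops rkadu zsx sfavn
Hunk 2: at line 1 remove [dtol,yadh] add [yzbvv] -> 12 lines: oeq fdjn yzbvv tyo sias apzb nwmpa kjcg ops rkadu zsx sfavn
Hunk 3: at line 6 remove [kjcg,ops] add [frzdw] -> 11 lines: oeq fdjn yzbvv tyo sias apzb nwmpa frzdw rkadu zsx sfavn
Hunk 4: at line 6 remove [frzdw] add [xra,xso,aqqa] -> 13 lines: oeq fdjn yzbvv tyo sias apzb nwmpa xra xso aqqa rkadu zsx sfavn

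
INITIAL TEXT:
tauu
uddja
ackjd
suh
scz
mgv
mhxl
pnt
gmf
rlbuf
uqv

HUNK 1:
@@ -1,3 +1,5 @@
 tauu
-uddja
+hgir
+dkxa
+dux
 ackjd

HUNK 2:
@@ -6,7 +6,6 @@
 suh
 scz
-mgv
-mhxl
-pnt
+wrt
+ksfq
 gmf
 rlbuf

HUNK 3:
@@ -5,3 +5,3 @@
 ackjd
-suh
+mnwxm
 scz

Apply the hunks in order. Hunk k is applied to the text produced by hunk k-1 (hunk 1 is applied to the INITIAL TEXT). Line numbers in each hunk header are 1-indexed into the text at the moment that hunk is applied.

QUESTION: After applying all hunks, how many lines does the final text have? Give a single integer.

Hunk 1: at line 1 remove [uddja] add [hgir,dkxa,dux] -> 13 lines: tauu hgir dkxa dux ackjd suh scz mgv mhxl pnt gmf rlbuf uqv
Hunk 2: at line 6 remove [mgv,mhxl,pnt] add [wrt,ksfq] -> 12 lines: tauu hgir dkxa dux ackjd suh scz wrt ksfq gmf rlbuf uqv
Hunk 3: at line 5 remove [suh] add [mnwxm] -> 12 lines: tauu hgir dkxa dux ackjd mnwxm scz wrt ksfq gmf rlbuf uqv
Final line count: 12

Answer: 12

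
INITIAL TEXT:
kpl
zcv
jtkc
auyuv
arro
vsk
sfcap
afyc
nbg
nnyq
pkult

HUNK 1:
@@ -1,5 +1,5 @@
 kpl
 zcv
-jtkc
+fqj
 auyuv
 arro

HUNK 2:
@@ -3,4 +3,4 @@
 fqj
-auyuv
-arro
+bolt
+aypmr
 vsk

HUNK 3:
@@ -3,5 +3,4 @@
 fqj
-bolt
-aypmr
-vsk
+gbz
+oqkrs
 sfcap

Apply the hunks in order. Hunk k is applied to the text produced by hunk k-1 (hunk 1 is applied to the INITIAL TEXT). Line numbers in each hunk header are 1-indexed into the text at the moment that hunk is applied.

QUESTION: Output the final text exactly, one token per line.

Answer: kpl
zcv
fqj
gbz
oqkrs
sfcap
afyc
nbg
nnyq
pkult

Derivation:
Hunk 1: at line 1 remove [jtkc] add [fqj] -> 11 lines: kpl zcv fqj auyuv arro vsk sfcap afyc nbg nnyq pkult
Hunk 2: at line 3 remove [auyuv,arro] add [bolt,aypmr] -> 11 lines: kpl zcv fqj bolt aypmr vsk sfcap afyc nbg nnyq pkult
Hunk 3: at line 3 remove [bolt,aypmr,vsk] add [gbz,oqkrs] -> 10 lines: kpl zcv fqj gbz oqkrs sfcap afyc nbg nnyq pkult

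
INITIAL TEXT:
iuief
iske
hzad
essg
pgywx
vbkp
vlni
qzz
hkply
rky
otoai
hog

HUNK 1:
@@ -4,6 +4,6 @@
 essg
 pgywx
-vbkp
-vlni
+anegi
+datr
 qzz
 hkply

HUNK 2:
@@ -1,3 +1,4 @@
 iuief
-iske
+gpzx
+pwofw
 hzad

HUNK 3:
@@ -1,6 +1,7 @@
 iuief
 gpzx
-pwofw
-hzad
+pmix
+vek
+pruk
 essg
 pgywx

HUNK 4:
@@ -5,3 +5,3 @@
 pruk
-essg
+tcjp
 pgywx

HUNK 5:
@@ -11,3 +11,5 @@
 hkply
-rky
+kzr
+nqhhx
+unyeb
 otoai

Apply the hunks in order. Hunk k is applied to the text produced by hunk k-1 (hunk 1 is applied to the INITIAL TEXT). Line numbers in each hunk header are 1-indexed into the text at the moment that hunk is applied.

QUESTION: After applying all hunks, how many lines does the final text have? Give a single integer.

Hunk 1: at line 4 remove [vbkp,vlni] add [anegi,datr] -> 12 lines: iuief iske hzad essg pgywx anegi datr qzz hkply rky otoai hog
Hunk 2: at line 1 remove [iske] add [gpzx,pwofw] -> 13 lines: iuief gpzx pwofw hzad essg pgywx anegi datr qzz hkply rky otoai hog
Hunk 3: at line 1 remove [pwofw,hzad] add [pmix,vek,pruk] -> 14 lines: iuief gpzx pmix vek pruk essg pgywx anegi datr qzz hkply rky otoai hog
Hunk 4: at line 5 remove [essg] add [tcjp] -> 14 lines: iuief gpzx pmix vek pruk tcjp pgywx anegi datr qzz hkply rky otoai hog
Hunk 5: at line 11 remove [rky] add [kzr,nqhhx,unyeb] -> 16 lines: iuief gpzx pmix vek pruk tcjp pgywx anegi datr qzz hkply kzr nqhhx unyeb otoai hog
Final line count: 16

Answer: 16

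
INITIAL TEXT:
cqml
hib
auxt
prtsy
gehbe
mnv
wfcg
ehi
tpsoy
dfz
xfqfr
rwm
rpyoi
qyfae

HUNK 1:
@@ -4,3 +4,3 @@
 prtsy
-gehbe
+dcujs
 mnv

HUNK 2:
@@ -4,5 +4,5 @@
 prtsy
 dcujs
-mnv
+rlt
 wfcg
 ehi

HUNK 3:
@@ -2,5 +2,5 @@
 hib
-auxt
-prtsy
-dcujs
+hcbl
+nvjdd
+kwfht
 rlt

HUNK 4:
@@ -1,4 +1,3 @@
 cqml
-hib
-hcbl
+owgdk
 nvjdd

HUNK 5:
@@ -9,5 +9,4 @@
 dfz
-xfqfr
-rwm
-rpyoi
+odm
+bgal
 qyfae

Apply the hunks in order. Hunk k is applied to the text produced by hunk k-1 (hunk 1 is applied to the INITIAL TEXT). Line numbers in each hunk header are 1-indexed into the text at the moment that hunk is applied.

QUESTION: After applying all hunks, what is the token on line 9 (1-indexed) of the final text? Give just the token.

Answer: dfz

Derivation:
Hunk 1: at line 4 remove [gehbe] add [dcujs] -> 14 lines: cqml hib auxt prtsy dcujs mnv wfcg ehi tpsoy dfz xfqfr rwm rpyoi qyfae
Hunk 2: at line 4 remove [mnv] add [rlt] -> 14 lines: cqml hib auxt prtsy dcujs rlt wfcg ehi tpsoy dfz xfqfr rwm rpyoi qyfae
Hunk 3: at line 2 remove [auxt,prtsy,dcujs] add [hcbl,nvjdd,kwfht] -> 14 lines: cqml hib hcbl nvjdd kwfht rlt wfcg ehi tpsoy dfz xfqfr rwm rpyoi qyfae
Hunk 4: at line 1 remove [hib,hcbl] add [owgdk] -> 13 lines: cqml owgdk nvjdd kwfht rlt wfcg ehi tpsoy dfz xfqfr rwm rpyoi qyfae
Hunk 5: at line 9 remove [xfqfr,rwm,rpyoi] add [odm,bgal] -> 12 lines: cqml owgdk nvjdd kwfht rlt wfcg ehi tpsoy dfz odm bgal qyfae
Final line 9: dfz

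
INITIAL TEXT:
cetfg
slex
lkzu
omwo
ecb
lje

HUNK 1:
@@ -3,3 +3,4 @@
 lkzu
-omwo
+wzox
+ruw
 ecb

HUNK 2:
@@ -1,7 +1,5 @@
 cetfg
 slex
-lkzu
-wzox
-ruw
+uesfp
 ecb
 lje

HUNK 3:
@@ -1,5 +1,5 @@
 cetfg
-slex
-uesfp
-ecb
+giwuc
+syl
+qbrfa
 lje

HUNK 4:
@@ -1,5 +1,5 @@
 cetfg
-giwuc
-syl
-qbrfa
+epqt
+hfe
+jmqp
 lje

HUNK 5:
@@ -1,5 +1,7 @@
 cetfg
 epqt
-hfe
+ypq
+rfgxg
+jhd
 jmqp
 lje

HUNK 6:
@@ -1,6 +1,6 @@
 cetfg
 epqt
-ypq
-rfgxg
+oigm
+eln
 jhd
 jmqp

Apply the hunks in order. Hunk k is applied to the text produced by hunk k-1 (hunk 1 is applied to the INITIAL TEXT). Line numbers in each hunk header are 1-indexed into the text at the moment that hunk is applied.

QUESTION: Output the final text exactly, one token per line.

Hunk 1: at line 3 remove [omwo] add [wzox,ruw] -> 7 lines: cetfg slex lkzu wzox ruw ecb lje
Hunk 2: at line 1 remove [lkzu,wzox,ruw] add [uesfp] -> 5 lines: cetfg slex uesfp ecb lje
Hunk 3: at line 1 remove [slex,uesfp,ecb] add [giwuc,syl,qbrfa] -> 5 lines: cetfg giwuc syl qbrfa lje
Hunk 4: at line 1 remove [giwuc,syl,qbrfa] add [epqt,hfe,jmqp] -> 5 lines: cetfg epqt hfe jmqp lje
Hunk 5: at line 1 remove [hfe] add [ypq,rfgxg,jhd] -> 7 lines: cetfg epqt ypq rfgxg jhd jmqp lje
Hunk 6: at line 1 remove [ypq,rfgxg] add [oigm,eln] -> 7 lines: cetfg epqt oigm eln jhd jmqp lje

Answer: cetfg
epqt
oigm
eln
jhd
jmqp
lje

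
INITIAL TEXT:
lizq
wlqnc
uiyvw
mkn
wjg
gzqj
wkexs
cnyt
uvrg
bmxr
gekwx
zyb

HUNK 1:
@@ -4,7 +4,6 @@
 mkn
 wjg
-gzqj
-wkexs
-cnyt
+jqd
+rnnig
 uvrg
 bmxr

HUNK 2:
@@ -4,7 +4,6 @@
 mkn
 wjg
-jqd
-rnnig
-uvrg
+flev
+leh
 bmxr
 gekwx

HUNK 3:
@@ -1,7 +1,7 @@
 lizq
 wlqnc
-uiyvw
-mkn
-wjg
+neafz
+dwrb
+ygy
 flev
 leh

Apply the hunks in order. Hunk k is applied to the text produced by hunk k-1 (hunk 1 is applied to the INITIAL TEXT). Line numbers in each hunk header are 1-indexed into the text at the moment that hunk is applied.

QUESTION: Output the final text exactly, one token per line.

Hunk 1: at line 4 remove [gzqj,wkexs,cnyt] add [jqd,rnnig] -> 11 lines: lizq wlqnc uiyvw mkn wjg jqd rnnig uvrg bmxr gekwx zyb
Hunk 2: at line 4 remove [jqd,rnnig,uvrg] add [flev,leh] -> 10 lines: lizq wlqnc uiyvw mkn wjg flev leh bmxr gekwx zyb
Hunk 3: at line 1 remove [uiyvw,mkn,wjg] add [neafz,dwrb,ygy] -> 10 lines: lizq wlqnc neafz dwrb ygy flev leh bmxr gekwx zyb

Answer: lizq
wlqnc
neafz
dwrb
ygy
flev
leh
bmxr
gekwx
zyb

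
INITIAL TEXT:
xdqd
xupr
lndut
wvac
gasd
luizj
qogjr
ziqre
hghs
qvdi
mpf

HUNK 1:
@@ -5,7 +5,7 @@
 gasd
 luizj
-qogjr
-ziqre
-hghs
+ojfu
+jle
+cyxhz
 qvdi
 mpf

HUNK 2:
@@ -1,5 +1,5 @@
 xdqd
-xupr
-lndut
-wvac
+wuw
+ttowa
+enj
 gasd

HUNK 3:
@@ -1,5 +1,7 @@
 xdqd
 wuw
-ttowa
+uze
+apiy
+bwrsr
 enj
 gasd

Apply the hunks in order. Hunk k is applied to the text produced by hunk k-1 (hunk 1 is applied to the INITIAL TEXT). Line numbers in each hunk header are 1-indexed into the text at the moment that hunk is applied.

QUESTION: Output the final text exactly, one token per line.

Hunk 1: at line 5 remove [qogjr,ziqre,hghs] add [ojfu,jle,cyxhz] -> 11 lines: xdqd xupr lndut wvac gasd luizj ojfu jle cyxhz qvdi mpf
Hunk 2: at line 1 remove [xupr,lndut,wvac] add [wuw,ttowa,enj] -> 11 lines: xdqd wuw ttowa enj gasd luizj ojfu jle cyxhz qvdi mpf
Hunk 3: at line 1 remove [ttowa] add [uze,apiy,bwrsr] -> 13 lines: xdqd wuw uze apiy bwrsr enj gasd luizj ojfu jle cyxhz qvdi mpf

Answer: xdqd
wuw
uze
apiy
bwrsr
enj
gasd
luizj
ojfu
jle
cyxhz
qvdi
mpf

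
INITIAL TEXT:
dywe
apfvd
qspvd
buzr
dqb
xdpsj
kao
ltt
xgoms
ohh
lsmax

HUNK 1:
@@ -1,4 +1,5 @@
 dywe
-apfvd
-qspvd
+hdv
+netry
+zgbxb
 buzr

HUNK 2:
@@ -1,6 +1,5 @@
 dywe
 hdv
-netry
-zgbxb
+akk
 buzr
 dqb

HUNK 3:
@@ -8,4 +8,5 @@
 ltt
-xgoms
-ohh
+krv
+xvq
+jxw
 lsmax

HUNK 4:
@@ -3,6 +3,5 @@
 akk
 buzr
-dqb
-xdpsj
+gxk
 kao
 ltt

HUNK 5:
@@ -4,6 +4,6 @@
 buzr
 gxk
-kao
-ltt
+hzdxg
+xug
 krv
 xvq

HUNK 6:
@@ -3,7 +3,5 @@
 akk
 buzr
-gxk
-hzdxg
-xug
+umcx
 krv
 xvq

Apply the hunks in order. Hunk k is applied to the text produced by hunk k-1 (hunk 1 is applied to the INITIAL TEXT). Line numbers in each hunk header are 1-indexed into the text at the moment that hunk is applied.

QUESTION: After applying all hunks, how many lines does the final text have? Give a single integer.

Hunk 1: at line 1 remove [apfvd,qspvd] add [hdv,netry,zgbxb] -> 12 lines: dywe hdv netry zgbxb buzr dqb xdpsj kao ltt xgoms ohh lsmax
Hunk 2: at line 1 remove [netry,zgbxb] add [akk] -> 11 lines: dywe hdv akk buzr dqb xdpsj kao ltt xgoms ohh lsmax
Hunk 3: at line 8 remove [xgoms,ohh] add [krv,xvq,jxw] -> 12 lines: dywe hdv akk buzr dqb xdpsj kao ltt krv xvq jxw lsmax
Hunk 4: at line 3 remove [dqb,xdpsj] add [gxk] -> 11 lines: dywe hdv akk buzr gxk kao ltt krv xvq jxw lsmax
Hunk 5: at line 4 remove [kao,ltt] add [hzdxg,xug] -> 11 lines: dywe hdv akk buzr gxk hzdxg xug krv xvq jxw lsmax
Hunk 6: at line 3 remove [gxk,hzdxg,xug] add [umcx] -> 9 lines: dywe hdv akk buzr umcx krv xvq jxw lsmax
Final line count: 9

Answer: 9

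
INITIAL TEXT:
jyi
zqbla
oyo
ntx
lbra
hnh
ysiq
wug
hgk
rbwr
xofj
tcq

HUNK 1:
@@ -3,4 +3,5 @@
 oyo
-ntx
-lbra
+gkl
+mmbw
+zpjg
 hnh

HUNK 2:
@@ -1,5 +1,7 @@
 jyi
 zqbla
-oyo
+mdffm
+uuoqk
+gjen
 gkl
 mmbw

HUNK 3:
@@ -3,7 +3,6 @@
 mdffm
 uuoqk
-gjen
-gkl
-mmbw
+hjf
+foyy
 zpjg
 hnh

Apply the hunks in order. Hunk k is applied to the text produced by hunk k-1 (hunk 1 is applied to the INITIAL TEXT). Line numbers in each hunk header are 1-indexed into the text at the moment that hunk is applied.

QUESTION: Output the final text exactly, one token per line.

Answer: jyi
zqbla
mdffm
uuoqk
hjf
foyy
zpjg
hnh
ysiq
wug
hgk
rbwr
xofj
tcq

Derivation:
Hunk 1: at line 3 remove [ntx,lbra] add [gkl,mmbw,zpjg] -> 13 lines: jyi zqbla oyo gkl mmbw zpjg hnh ysiq wug hgk rbwr xofj tcq
Hunk 2: at line 1 remove [oyo] add [mdffm,uuoqk,gjen] -> 15 lines: jyi zqbla mdffm uuoqk gjen gkl mmbw zpjg hnh ysiq wug hgk rbwr xofj tcq
Hunk 3: at line 3 remove [gjen,gkl,mmbw] add [hjf,foyy] -> 14 lines: jyi zqbla mdffm uuoqk hjf foyy zpjg hnh ysiq wug hgk rbwr xofj tcq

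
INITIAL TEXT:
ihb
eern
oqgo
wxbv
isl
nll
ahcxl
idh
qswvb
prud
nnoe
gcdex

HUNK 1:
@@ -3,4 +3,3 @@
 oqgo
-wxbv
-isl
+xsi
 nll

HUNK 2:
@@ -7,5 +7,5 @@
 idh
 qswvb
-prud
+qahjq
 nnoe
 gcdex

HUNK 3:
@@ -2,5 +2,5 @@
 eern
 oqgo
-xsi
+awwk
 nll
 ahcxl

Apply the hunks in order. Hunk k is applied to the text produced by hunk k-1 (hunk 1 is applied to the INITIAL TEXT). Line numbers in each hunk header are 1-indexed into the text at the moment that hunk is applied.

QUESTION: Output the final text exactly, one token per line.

Hunk 1: at line 3 remove [wxbv,isl] add [xsi] -> 11 lines: ihb eern oqgo xsi nll ahcxl idh qswvb prud nnoe gcdex
Hunk 2: at line 7 remove [prud] add [qahjq] -> 11 lines: ihb eern oqgo xsi nll ahcxl idh qswvb qahjq nnoe gcdex
Hunk 3: at line 2 remove [xsi] add [awwk] -> 11 lines: ihb eern oqgo awwk nll ahcxl idh qswvb qahjq nnoe gcdex

Answer: ihb
eern
oqgo
awwk
nll
ahcxl
idh
qswvb
qahjq
nnoe
gcdex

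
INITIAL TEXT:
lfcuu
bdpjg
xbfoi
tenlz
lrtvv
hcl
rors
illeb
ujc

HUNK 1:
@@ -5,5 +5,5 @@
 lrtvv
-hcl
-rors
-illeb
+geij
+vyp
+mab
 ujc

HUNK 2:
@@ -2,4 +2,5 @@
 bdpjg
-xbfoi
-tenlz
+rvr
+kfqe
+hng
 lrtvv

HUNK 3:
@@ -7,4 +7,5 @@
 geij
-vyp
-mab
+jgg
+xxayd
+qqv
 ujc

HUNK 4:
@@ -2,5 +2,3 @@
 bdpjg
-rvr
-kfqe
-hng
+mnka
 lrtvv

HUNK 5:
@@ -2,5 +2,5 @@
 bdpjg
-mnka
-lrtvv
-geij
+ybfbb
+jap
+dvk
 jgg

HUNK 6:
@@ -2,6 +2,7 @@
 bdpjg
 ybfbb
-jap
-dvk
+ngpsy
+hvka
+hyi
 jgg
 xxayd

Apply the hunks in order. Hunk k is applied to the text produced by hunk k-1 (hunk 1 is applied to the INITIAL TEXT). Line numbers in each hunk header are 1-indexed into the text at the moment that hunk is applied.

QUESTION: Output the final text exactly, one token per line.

Hunk 1: at line 5 remove [hcl,rors,illeb] add [geij,vyp,mab] -> 9 lines: lfcuu bdpjg xbfoi tenlz lrtvv geij vyp mab ujc
Hunk 2: at line 2 remove [xbfoi,tenlz] add [rvr,kfqe,hng] -> 10 lines: lfcuu bdpjg rvr kfqe hng lrtvv geij vyp mab ujc
Hunk 3: at line 7 remove [vyp,mab] add [jgg,xxayd,qqv] -> 11 lines: lfcuu bdpjg rvr kfqe hng lrtvv geij jgg xxayd qqv ujc
Hunk 4: at line 2 remove [rvr,kfqe,hng] add [mnka] -> 9 lines: lfcuu bdpjg mnka lrtvv geij jgg xxayd qqv ujc
Hunk 5: at line 2 remove [mnka,lrtvv,geij] add [ybfbb,jap,dvk] -> 9 lines: lfcuu bdpjg ybfbb jap dvk jgg xxayd qqv ujc
Hunk 6: at line 2 remove [jap,dvk] add [ngpsy,hvka,hyi] -> 10 lines: lfcuu bdpjg ybfbb ngpsy hvka hyi jgg xxayd qqv ujc

Answer: lfcuu
bdpjg
ybfbb
ngpsy
hvka
hyi
jgg
xxayd
qqv
ujc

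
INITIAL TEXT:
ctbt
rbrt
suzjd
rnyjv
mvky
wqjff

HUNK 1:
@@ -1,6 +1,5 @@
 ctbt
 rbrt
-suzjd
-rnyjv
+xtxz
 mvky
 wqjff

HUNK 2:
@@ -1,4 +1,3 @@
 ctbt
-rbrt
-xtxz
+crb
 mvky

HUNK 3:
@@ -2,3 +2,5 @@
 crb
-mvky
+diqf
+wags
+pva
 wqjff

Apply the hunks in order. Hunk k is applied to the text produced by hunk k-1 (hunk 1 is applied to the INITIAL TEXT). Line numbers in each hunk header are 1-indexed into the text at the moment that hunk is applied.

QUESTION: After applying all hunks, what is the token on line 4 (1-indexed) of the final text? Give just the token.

Hunk 1: at line 1 remove [suzjd,rnyjv] add [xtxz] -> 5 lines: ctbt rbrt xtxz mvky wqjff
Hunk 2: at line 1 remove [rbrt,xtxz] add [crb] -> 4 lines: ctbt crb mvky wqjff
Hunk 3: at line 2 remove [mvky] add [diqf,wags,pva] -> 6 lines: ctbt crb diqf wags pva wqjff
Final line 4: wags

Answer: wags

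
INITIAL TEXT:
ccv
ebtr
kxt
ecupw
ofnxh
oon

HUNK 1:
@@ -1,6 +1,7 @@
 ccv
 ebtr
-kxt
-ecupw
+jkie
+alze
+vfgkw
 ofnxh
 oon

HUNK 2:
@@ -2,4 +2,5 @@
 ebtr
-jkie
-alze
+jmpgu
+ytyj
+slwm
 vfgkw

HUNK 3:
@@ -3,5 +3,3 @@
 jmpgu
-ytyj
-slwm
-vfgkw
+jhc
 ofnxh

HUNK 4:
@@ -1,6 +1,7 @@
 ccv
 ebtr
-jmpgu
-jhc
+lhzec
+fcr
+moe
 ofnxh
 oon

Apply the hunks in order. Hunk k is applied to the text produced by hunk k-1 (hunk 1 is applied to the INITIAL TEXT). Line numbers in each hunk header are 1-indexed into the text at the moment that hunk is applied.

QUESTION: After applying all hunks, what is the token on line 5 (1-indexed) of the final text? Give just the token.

Hunk 1: at line 1 remove [kxt,ecupw] add [jkie,alze,vfgkw] -> 7 lines: ccv ebtr jkie alze vfgkw ofnxh oon
Hunk 2: at line 2 remove [jkie,alze] add [jmpgu,ytyj,slwm] -> 8 lines: ccv ebtr jmpgu ytyj slwm vfgkw ofnxh oon
Hunk 3: at line 3 remove [ytyj,slwm,vfgkw] add [jhc] -> 6 lines: ccv ebtr jmpgu jhc ofnxh oon
Hunk 4: at line 1 remove [jmpgu,jhc] add [lhzec,fcr,moe] -> 7 lines: ccv ebtr lhzec fcr moe ofnxh oon
Final line 5: moe

Answer: moe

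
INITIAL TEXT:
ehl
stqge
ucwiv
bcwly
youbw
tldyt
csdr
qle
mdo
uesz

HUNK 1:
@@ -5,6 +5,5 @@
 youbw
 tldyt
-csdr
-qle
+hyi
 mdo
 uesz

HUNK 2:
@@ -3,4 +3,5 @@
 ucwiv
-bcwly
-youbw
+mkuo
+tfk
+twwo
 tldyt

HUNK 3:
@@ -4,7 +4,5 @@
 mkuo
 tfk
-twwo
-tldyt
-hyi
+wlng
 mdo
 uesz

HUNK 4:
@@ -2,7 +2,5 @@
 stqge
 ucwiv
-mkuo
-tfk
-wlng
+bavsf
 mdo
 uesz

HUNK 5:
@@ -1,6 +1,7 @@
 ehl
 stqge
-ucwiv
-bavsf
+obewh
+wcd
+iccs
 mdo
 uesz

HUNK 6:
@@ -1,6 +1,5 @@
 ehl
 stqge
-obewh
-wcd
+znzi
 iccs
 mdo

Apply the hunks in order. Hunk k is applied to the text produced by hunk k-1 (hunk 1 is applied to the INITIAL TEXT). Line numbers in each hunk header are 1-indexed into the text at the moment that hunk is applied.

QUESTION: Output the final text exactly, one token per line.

Answer: ehl
stqge
znzi
iccs
mdo
uesz

Derivation:
Hunk 1: at line 5 remove [csdr,qle] add [hyi] -> 9 lines: ehl stqge ucwiv bcwly youbw tldyt hyi mdo uesz
Hunk 2: at line 3 remove [bcwly,youbw] add [mkuo,tfk,twwo] -> 10 lines: ehl stqge ucwiv mkuo tfk twwo tldyt hyi mdo uesz
Hunk 3: at line 4 remove [twwo,tldyt,hyi] add [wlng] -> 8 lines: ehl stqge ucwiv mkuo tfk wlng mdo uesz
Hunk 4: at line 2 remove [mkuo,tfk,wlng] add [bavsf] -> 6 lines: ehl stqge ucwiv bavsf mdo uesz
Hunk 5: at line 1 remove [ucwiv,bavsf] add [obewh,wcd,iccs] -> 7 lines: ehl stqge obewh wcd iccs mdo uesz
Hunk 6: at line 1 remove [obewh,wcd] add [znzi] -> 6 lines: ehl stqge znzi iccs mdo uesz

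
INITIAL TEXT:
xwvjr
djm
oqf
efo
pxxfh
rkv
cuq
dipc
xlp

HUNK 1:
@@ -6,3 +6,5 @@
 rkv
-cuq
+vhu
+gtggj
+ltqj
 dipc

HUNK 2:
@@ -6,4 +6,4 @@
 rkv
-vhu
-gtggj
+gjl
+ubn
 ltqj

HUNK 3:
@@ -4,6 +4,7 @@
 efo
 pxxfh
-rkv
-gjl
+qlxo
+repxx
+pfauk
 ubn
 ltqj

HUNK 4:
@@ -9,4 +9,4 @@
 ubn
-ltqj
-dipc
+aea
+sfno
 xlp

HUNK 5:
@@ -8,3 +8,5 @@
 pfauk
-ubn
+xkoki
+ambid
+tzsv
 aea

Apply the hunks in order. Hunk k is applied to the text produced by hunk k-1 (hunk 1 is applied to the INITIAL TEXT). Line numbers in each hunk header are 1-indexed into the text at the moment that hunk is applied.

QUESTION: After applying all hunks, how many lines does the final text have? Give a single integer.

Hunk 1: at line 6 remove [cuq] add [vhu,gtggj,ltqj] -> 11 lines: xwvjr djm oqf efo pxxfh rkv vhu gtggj ltqj dipc xlp
Hunk 2: at line 6 remove [vhu,gtggj] add [gjl,ubn] -> 11 lines: xwvjr djm oqf efo pxxfh rkv gjl ubn ltqj dipc xlp
Hunk 3: at line 4 remove [rkv,gjl] add [qlxo,repxx,pfauk] -> 12 lines: xwvjr djm oqf efo pxxfh qlxo repxx pfauk ubn ltqj dipc xlp
Hunk 4: at line 9 remove [ltqj,dipc] add [aea,sfno] -> 12 lines: xwvjr djm oqf efo pxxfh qlxo repxx pfauk ubn aea sfno xlp
Hunk 5: at line 8 remove [ubn] add [xkoki,ambid,tzsv] -> 14 lines: xwvjr djm oqf efo pxxfh qlxo repxx pfauk xkoki ambid tzsv aea sfno xlp
Final line count: 14

Answer: 14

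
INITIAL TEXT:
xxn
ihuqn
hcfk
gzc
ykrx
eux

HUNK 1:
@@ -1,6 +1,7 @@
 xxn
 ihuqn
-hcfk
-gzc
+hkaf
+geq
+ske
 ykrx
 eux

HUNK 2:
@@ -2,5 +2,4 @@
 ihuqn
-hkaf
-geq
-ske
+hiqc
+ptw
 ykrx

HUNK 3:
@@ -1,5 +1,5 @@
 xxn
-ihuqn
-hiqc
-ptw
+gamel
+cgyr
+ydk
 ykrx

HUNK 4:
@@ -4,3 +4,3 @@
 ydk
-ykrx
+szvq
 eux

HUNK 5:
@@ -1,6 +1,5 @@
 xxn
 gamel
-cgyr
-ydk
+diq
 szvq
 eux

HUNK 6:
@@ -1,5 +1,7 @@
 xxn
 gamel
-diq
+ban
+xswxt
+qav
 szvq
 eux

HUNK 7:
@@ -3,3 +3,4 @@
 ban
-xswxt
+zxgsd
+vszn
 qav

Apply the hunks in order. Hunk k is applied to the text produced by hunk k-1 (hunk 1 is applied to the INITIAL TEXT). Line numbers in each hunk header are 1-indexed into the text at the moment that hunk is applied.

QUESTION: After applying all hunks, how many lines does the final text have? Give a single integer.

Hunk 1: at line 1 remove [hcfk,gzc] add [hkaf,geq,ske] -> 7 lines: xxn ihuqn hkaf geq ske ykrx eux
Hunk 2: at line 2 remove [hkaf,geq,ske] add [hiqc,ptw] -> 6 lines: xxn ihuqn hiqc ptw ykrx eux
Hunk 3: at line 1 remove [ihuqn,hiqc,ptw] add [gamel,cgyr,ydk] -> 6 lines: xxn gamel cgyr ydk ykrx eux
Hunk 4: at line 4 remove [ykrx] add [szvq] -> 6 lines: xxn gamel cgyr ydk szvq eux
Hunk 5: at line 1 remove [cgyr,ydk] add [diq] -> 5 lines: xxn gamel diq szvq eux
Hunk 6: at line 1 remove [diq] add [ban,xswxt,qav] -> 7 lines: xxn gamel ban xswxt qav szvq eux
Hunk 7: at line 3 remove [xswxt] add [zxgsd,vszn] -> 8 lines: xxn gamel ban zxgsd vszn qav szvq eux
Final line count: 8

Answer: 8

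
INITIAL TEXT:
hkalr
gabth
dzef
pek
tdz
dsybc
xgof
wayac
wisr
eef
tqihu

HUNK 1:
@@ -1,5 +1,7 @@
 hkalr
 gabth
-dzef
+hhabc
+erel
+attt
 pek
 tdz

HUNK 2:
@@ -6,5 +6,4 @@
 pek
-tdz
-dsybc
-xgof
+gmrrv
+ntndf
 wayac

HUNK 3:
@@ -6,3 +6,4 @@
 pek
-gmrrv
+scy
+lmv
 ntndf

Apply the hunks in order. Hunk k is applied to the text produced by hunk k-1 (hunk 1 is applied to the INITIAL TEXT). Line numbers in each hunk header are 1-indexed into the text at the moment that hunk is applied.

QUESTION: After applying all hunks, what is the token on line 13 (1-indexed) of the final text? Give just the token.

Answer: tqihu

Derivation:
Hunk 1: at line 1 remove [dzef] add [hhabc,erel,attt] -> 13 lines: hkalr gabth hhabc erel attt pek tdz dsybc xgof wayac wisr eef tqihu
Hunk 2: at line 6 remove [tdz,dsybc,xgof] add [gmrrv,ntndf] -> 12 lines: hkalr gabth hhabc erel attt pek gmrrv ntndf wayac wisr eef tqihu
Hunk 3: at line 6 remove [gmrrv] add [scy,lmv] -> 13 lines: hkalr gabth hhabc erel attt pek scy lmv ntndf wayac wisr eef tqihu
Final line 13: tqihu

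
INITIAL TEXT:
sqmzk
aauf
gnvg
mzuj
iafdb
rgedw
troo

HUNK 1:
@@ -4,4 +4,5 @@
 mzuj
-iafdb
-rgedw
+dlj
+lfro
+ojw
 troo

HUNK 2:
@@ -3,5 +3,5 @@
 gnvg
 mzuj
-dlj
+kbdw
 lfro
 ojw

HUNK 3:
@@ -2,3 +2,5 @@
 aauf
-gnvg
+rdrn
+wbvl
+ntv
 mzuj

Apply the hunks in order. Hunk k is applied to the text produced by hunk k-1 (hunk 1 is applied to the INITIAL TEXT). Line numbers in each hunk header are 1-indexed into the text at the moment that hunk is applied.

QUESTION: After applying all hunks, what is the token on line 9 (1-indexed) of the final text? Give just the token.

Hunk 1: at line 4 remove [iafdb,rgedw] add [dlj,lfro,ojw] -> 8 lines: sqmzk aauf gnvg mzuj dlj lfro ojw troo
Hunk 2: at line 3 remove [dlj] add [kbdw] -> 8 lines: sqmzk aauf gnvg mzuj kbdw lfro ojw troo
Hunk 3: at line 2 remove [gnvg] add [rdrn,wbvl,ntv] -> 10 lines: sqmzk aauf rdrn wbvl ntv mzuj kbdw lfro ojw troo
Final line 9: ojw

Answer: ojw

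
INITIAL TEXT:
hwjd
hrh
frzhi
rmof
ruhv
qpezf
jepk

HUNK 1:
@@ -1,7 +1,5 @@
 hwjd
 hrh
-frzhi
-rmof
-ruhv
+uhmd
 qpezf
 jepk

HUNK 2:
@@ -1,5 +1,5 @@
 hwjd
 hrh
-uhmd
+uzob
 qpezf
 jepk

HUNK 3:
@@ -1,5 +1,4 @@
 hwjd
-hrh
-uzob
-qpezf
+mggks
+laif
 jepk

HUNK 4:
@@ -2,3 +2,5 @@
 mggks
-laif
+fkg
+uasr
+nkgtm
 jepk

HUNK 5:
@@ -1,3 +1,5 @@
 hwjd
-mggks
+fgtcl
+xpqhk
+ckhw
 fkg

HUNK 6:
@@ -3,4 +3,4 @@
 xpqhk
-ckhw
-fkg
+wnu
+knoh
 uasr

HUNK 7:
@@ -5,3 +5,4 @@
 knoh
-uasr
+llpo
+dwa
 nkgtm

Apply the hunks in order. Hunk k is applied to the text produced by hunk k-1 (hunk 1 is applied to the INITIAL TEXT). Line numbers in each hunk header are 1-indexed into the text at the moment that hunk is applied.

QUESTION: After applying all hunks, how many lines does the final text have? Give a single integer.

Hunk 1: at line 1 remove [frzhi,rmof,ruhv] add [uhmd] -> 5 lines: hwjd hrh uhmd qpezf jepk
Hunk 2: at line 1 remove [uhmd] add [uzob] -> 5 lines: hwjd hrh uzob qpezf jepk
Hunk 3: at line 1 remove [hrh,uzob,qpezf] add [mggks,laif] -> 4 lines: hwjd mggks laif jepk
Hunk 4: at line 2 remove [laif] add [fkg,uasr,nkgtm] -> 6 lines: hwjd mggks fkg uasr nkgtm jepk
Hunk 5: at line 1 remove [mggks] add [fgtcl,xpqhk,ckhw] -> 8 lines: hwjd fgtcl xpqhk ckhw fkg uasr nkgtm jepk
Hunk 6: at line 3 remove [ckhw,fkg] add [wnu,knoh] -> 8 lines: hwjd fgtcl xpqhk wnu knoh uasr nkgtm jepk
Hunk 7: at line 5 remove [uasr] add [llpo,dwa] -> 9 lines: hwjd fgtcl xpqhk wnu knoh llpo dwa nkgtm jepk
Final line count: 9

Answer: 9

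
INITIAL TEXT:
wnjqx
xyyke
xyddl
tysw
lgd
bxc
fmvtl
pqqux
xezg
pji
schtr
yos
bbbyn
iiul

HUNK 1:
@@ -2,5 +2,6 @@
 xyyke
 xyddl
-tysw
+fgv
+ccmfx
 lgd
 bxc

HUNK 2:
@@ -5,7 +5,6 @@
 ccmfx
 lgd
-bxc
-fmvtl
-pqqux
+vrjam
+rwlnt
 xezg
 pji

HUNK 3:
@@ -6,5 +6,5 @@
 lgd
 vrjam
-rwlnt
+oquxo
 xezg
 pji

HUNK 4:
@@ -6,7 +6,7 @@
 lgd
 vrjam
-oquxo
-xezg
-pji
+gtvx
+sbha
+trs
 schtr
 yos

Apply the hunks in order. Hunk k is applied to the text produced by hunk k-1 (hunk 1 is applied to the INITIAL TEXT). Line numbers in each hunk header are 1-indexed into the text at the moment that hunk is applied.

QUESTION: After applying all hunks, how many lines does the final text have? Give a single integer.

Answer: 14

Derivation:
Hunk 1: at line 2 remove [tysw] add [fgv,ccmfx] -> 15 lines: wnjqx xyyke xyddl fgv ccmfx lgd bxc fmvtl pqqux xezg pji schtr yos bbbyn iiul
Hunk 2: at line 5 remove [bxc,fmvtl,pqqux] add [vrjam,rwlnt] -> 14 lines: wnjqx xyyke xyddl fgv ccmfx lgd vrjam rwlnt xezg pji schtr yos bbbyn iiul
Hunk 3: at line 6 remove [rwlnt] add [oquxo] -> 14 lines: wnjqx xyyke xyddl fgv ccmfx lgd vrjam oquxo xezg pji schtr yos bbbyn iiul
Hunk 4: at line 6 remove [oquxo,xezg,pji] add [gtvx,sbha,trs] -> 14 lines: wnjqx xyyke xyddl fgv ccmfx lgd vrjam gtvx sbha trs schtr yos bbbyn iiul
Final line count: 14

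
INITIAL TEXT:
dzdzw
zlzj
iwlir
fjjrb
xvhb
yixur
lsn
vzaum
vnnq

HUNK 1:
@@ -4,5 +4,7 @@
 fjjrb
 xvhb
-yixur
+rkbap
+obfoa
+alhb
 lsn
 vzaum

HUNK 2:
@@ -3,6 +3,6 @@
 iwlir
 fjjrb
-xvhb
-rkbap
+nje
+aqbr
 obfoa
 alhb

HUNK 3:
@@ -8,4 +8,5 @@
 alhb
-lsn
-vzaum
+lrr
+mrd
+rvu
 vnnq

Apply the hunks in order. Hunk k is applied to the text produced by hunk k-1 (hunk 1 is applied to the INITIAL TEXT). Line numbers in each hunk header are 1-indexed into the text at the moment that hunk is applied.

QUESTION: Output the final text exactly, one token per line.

Answer: dzdzw
zlzj
iwlir
fjjrb
nje
aqbr
obfoa
alhb
lrr
mrd
rvu
vnnq

Derivation:
Hunk 1: at line 4 remove [yixur] add [rkbap,obfoa,alhb] -> 11 lines: dzdzw zlzj iwlir fjjrb xvhb rkbap obfoa alhb lsn vzaum vnnq
Hunk 2: at line 3 remove [xvhb,rkbap] add [nje,aqbr] -> 11 lines: dzdzw zlzj iwlir fjjrb nje aqbr obfoa alhb lsn vzaum vnnq
Hunk 3: at line 8 remove [lsn,vzaum] add [lrr,mrd,rvu] -> 12 lines: dzdzw zlzj iwlir fjjrb nje aqbr obfoa alhb lrr mrd rvu vnnq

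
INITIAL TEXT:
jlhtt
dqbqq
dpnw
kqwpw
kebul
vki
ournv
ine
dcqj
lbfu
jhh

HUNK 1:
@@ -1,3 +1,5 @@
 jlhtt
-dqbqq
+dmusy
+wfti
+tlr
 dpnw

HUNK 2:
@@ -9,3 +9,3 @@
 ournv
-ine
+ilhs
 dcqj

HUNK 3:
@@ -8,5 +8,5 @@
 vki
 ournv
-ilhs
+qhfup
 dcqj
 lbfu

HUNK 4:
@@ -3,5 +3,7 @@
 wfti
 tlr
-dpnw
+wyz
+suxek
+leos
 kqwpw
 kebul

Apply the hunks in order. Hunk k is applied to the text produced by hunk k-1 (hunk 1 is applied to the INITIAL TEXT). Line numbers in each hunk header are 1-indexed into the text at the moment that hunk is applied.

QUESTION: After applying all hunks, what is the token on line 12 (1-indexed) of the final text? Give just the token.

Hunk 1: at line 1 remove [dqbqq] add [dmusy,wfti,tlr] -> 13 lines: jlhtt dmusy wfti tlr dpnw kqwpw kebul vki ournv ine dcqj lbfu jhh
Hunk 2: at line 9 remove [ine] add [ilhs] -> 13 lines: jlhtt dmusy wfti tlr dpnw kqwpw kebul vki ournv ilhs dcqj lbfu jhh
Hunk 3: at line 8 remove [ilhs] add [qhfup] -> 13 lines: jlhtt dmusy wfti tlr dpnw kqwpw kebul vki ournv qhfup dcqj lbfu jhh
Hunk 4: at line 3 remove [dpnw] add [wyz,suxek,leos] -> 15 lines: jlhtt dmusy wfti tlr wyz suxek leos kqwpw kebul vki ournv qhfup dcqj lbfu jhh
Final line 12: qhfup

Answer: qhfup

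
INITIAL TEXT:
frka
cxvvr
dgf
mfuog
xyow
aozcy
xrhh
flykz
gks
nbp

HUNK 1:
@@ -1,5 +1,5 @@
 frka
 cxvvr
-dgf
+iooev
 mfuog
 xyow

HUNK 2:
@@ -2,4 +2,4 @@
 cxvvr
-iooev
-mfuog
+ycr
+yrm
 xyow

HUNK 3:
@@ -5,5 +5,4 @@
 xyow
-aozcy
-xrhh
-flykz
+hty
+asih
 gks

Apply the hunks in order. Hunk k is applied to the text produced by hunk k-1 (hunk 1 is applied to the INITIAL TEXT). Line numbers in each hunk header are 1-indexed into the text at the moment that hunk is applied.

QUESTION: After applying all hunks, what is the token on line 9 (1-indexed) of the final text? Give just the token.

Answer: nbp

Derivation:
Hunk 1: at line 1 remove [dgf] add [iooev] -> 10 lines: frka cxvvr iooev mfuog xyow aozcy xrhh flykz gks nbp
Hunk 2: at line 2 remove [iooev,mfuog] add [ycr,yrm] -> 10 lines: frka cxvvr ycr yrm xyow aozcy xrhh flykz gks nbp
Hunk 3: at line 5 remove [aozcy,xrhh,flykz] add [hty,asih] -> 9 lines: frka cxvvr ycr yrm xyow hty asih gks nbp
Final line 9: nbp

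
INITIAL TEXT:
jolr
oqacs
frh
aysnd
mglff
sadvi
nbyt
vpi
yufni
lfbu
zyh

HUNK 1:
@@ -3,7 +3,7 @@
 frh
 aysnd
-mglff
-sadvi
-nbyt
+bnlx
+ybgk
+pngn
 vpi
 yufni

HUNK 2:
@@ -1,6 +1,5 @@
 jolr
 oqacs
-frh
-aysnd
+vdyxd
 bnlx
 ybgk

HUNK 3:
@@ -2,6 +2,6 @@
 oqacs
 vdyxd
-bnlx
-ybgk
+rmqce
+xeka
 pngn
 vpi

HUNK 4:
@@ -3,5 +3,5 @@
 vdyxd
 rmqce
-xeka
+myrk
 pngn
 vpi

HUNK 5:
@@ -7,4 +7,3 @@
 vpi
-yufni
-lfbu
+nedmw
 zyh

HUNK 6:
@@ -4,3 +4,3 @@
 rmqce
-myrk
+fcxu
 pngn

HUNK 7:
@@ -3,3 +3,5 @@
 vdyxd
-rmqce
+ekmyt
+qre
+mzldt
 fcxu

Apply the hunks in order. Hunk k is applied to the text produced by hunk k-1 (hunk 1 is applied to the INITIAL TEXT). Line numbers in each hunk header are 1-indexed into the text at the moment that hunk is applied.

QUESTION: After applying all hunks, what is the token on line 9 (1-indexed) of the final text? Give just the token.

Answer: vpi

Derivation:
Hunk 1: at line 3 remove [mglff,sadvi,nbyt] add [bnlx,ybgk,pngn] -> 11 lines: jolr oqacs frh aysnd bnlx ybgk pngn vpi yufni lfbu zyh
Hunk 2: at line 1 remove [frh,aysnd] add [vdyxd] -> 10 lines: jolr oqacs vdyxd bnlx ybgk pngn vpi yufni lfbu zyh
Hunk 3: at line 2 remove [bnlx,ybgk] add [rmqce,xeka] -> 10 lines: jolr oqacs vdyxd rmqce xeka pngn vpi yufni lfbu zyh
Hunk 4: at line 3 remove [xeka] add [myrk] -> 10 lines: jolr oqacs vdyxd rmqce myrk pngn vpi yufni lfbu zyh
Hunk 5: at line 7 remove [yufni,lfbu] add [nedmw] -> 9 lines: jolr oqacs vdyxd rmqce myrk pngn vpi nedmw zyh
Hunk 6: at line 4 remove [myrk] add [fcxu] -> 9 lines: jolr oqacs vdyxd rmqce fcxu pngn vpi nedmw zyh
Hunk 7: at line 3 remove [rmqce] add [ekmyt,qre,mzldt] -> 11 lines: jolr oqacs vdyxd ekmyt qre mzldt fcxu pngn vpi nedmw zyh
Final line 9: vpi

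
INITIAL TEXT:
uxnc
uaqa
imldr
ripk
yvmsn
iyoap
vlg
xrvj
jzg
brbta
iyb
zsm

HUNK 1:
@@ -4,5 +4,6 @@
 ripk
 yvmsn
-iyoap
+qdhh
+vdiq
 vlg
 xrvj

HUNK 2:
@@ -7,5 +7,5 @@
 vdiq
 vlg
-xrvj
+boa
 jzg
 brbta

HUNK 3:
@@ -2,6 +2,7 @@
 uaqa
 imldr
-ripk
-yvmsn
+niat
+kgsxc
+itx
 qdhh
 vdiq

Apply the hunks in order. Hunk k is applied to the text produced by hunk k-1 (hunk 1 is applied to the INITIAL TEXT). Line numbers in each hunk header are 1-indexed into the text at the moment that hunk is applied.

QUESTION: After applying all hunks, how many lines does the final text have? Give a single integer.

Hunk 1: at line 4 remove [iyoap] add [qdhh,vdiq] -> 13 lines: uxnc uaqa imldr ripk yvmsn qdhh vdiq vlg xrvj jzg brbta iyb zsm
Hunk 2: at line 7 remove [xrvj] add [boa] -> 13 lines: uxnc uaqa imldr ripk yvmsn qdhh vdiq vlg boa jzg brbta iyb zsm
Hunk 3: at line 2 remove [ripk,yvmsn] add [niat,kgsxc,itx] -> 14 lines: uxnc uaqa imldr niat kgsxc itx qdhh vdiq vlg boa jzg brbta iyb zsm
Final line count: 14

Answer: 14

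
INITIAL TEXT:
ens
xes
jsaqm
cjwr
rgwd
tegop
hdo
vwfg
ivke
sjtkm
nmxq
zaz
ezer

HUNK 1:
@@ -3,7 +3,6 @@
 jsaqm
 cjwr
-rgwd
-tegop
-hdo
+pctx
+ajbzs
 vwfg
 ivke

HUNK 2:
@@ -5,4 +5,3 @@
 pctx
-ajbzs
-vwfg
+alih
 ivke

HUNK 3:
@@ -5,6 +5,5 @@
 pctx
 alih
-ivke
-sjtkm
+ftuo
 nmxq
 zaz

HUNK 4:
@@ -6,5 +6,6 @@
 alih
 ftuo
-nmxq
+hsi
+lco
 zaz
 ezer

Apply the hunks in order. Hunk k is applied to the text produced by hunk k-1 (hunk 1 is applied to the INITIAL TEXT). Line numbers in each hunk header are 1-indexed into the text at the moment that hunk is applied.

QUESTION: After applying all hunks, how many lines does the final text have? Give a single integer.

Hunk 1: at line 3 remove [rgwd,tegop,hdo] add [pctx,ajbzs] -> 12 lines: ens xes jsaqm cjwr pctx ajbzs vwfg ivke sjtkm nmxq zaz ezer
Hunk 2: at line 5 remove [ajbzs,vwfg] add [alih] -> 11 lines: ens xes jsaqm cjwr pctx alih ivke sjtkm nmxq zaz ezer
Hunk 3: at line 5 remove [ivke,sjtkm] add [ftuo] -> 10 lines: ens xes jsaqm cjwr pctx alih ftuo nmxq zaz ezer
Hunk 4: at line 6 remove [nmxq] add [hsi,lco] -> 11 lines: ens xes jsaqm cjwr pctx alih ftuo hsi lco zaz ezer
Final line count: 11

Answer: 11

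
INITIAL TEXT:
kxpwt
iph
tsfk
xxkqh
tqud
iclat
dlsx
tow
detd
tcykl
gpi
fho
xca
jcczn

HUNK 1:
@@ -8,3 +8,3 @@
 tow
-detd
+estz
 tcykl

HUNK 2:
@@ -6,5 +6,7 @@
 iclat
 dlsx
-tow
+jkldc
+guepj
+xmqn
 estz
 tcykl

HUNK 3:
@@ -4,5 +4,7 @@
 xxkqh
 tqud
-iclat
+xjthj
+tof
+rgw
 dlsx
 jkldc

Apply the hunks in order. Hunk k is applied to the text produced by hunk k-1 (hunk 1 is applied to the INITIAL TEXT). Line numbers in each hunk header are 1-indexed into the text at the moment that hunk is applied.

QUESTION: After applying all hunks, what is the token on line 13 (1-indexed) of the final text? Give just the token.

Hunk 1: at line 8 remove [detd] add [estz] -> 14 lines: kxpwt iph tsfk xxkqh tqud iclat dlsx tow estz tcykl gpi fho xca jcczn
Hunk 2: at line 6 remove [tow] add [jkldc,guepj,xmqn] -> 16 lines: kxpwt iph tsfk xxkqh tqud iclat dlsx jkldc guepj xmqn estz tcykl gpi fho xca jcczn
Hunk 3: at line 4 remove [iclat] add [xjthj,tof,rgw] -> 18 lines: kxpwt iph tsfk xxkqh tqud xjthj tof rgw dlsx jkldc guepj xmqn estz tcykl gpi fho xca jcczn
Final line 13: estz

Answer: estz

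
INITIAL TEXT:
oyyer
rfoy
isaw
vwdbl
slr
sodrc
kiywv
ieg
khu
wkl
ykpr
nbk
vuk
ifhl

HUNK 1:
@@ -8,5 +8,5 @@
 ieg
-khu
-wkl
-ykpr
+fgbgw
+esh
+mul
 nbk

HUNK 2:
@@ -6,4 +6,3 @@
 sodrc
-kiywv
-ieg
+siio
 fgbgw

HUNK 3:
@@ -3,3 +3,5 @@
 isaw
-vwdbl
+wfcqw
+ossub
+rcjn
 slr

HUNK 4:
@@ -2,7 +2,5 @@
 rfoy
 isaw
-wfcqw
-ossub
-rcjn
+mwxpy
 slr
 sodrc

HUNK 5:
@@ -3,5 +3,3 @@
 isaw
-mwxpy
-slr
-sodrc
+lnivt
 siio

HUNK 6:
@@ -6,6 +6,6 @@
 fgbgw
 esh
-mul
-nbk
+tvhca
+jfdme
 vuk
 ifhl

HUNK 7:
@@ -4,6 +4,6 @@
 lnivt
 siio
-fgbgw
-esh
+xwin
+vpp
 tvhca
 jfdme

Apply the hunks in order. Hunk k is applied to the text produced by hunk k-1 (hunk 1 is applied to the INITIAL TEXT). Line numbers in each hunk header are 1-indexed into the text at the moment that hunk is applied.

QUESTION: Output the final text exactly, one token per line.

Answer: oyyer
rfoy
isaw
lnivt
siio
xwin
vpp
tvhca
jfdme
vuk
ifhl

Derivation:
Hunk 1: at line 8 remove [khu,wkl,ykpr] add [fgbgw,esh,mul] -> 14 lines: oyyer rfoy isaw vwdbl slr sodrc kiywv ieg fgbgw esh mul nbk vuk ifhl
Hunk 2: at line 6 remove [kiywv,ieg] add [siio] -> 13 lines: oyyer rfoy isaw vwdbl slr sodrc siio fgbgw esh mul nbk vuk ifhl
Hunk 3: at line 3 remove [vwdbl] add [wfcqw,ossub,rcjn] -> 15 lines: oyyer rfoy isaw wfcqw ossub rcjn slr sodrc siio fgbgw esh mul nbk vuk ifhl
Hunk 4: at line 2 remove [wfcqw,ossub,rcjn] add [mwxpy] -> 13 lines: oyyer rfoy isaw mwxpy slr sodrc siio fgbgw esh mul nbk vuk ifhl
Hunk 5: at line 3 remove [mwxpy,slr,sodrc] add [lnivt] -> 11 lines: oyyer rfoy isaw lnivt siio fgbgw esh mul nbk vuk ifhl
Hunk 6: at line 6 remove [mul,nbk] add [tvhca,jfdme] -> 11 lines: oyyer rfoy isaw lnivt siio fgbgw esh tvhca jfdme vuk ifhl
Hunk 7: at line 4 remove [fgbgw,esh] add [xwin,vpp] -> 11 lines: oyyer rfoy isaw lnivt siio xwin vpp tvhca jfdme vuk ifhl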